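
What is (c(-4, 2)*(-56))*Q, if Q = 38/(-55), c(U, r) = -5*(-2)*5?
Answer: 21280/11 ≈ 1934.5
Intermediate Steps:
c(U, r) = 50 (c(U, r) = 10*5 = 50)
Q = -38/55 (Q = 38*(-1/55) = -38/55 ≈ -0.69091)
(c(-4, 2)*(-56))*Q = (50*(-56))*(-38/55) = -2800*(-38/55) = 21280/11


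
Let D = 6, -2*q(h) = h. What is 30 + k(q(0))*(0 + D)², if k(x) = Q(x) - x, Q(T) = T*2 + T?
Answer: 30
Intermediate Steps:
q(h) = -h/2
Q(T) = 3*T (Q(T) = 2*T + T = 3*T)
k(x) = 2*x (k(x) = 3*x - x = 2*x)
30 + k(q(0))*(0 + D)² = 30 + (2*(-½*0))*(0 + 6)² = 30 + (2*0)*6² = 30 + 0*36 = 30 + 0 = 30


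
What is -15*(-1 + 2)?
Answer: -15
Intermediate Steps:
-15*(-1 + 2) = -15*1 = -15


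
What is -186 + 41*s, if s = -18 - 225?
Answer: -10149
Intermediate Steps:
s = -243
-186 + 41*s = -186 + 41*(-243) = -186 - 9963 = -10149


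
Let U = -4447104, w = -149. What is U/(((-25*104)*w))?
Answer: -555888/48425 ≈ -11.479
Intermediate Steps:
U/(((-25*104)*w)) = -4447104/(-25*104*(-149)) = -4447104/((-2600*(-149))) = -4447104/387400 = -4447104*1/387400 = -555888/48425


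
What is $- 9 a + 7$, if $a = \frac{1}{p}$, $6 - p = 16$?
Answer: $\frac{79}{10} \approx 7.9$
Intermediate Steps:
$p = -10$ ($p = 6 - 16 = -10$)
$a = - \frac{1}{10}$ ($a = \frac{1}{-10} = - \frac{1}{10} \approx -0.1$)
$- 9 a + 7 = \left(-9\right) \left(- \frac{1}{10}\right) + 7 = \frac{9}{10} + 7 = \frac{79}{10}$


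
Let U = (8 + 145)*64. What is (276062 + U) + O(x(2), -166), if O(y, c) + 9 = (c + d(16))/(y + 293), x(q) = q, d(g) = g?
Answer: 16864825/59 ≈ 2.8584e+5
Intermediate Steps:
U = 9792 (U = 153*64 = 9792)
O(y, c) = -9 + (16 + c)/(293 + y) (O(y, c) = -9 + (c + 16)/(y + 293) = -9 + (16 + c)/(293 + y))
(276062 + U) + O(x(2), -166) = (276062 + 9792) + (-2621 - 166 - 9*2)/(293 + 2) = 285854 + (-2621 - 166 - 18)/295 = 285854 + (1/295)*(-2805) = 285854 - 561/59 = 16864825/59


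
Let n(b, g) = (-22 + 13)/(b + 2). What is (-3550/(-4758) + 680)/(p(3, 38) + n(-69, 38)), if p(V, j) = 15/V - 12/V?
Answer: 108506165/180804 ≈ 600.13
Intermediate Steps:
p(V, j) = 3/V
n(b, g) = -9/(2 + b)
(-3550/(-4758) + 680)/(p(3, 38) + n(-69, 38)) = (-3550/(-4758) + 680)/(3/3 - 9/(2 - 69)) = (-3550*(-1/4758) + 680)/(3*(⅓) - 9/(-67)) = (1775/2379 + 680)/(1 - 9*(-1/67)) = 1619495/(2379*(1 + 9/67)) = 1619495/(2379*(76/67)) = (1619495/2379)*(67/76) = 108506165/180804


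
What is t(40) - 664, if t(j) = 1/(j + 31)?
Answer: -47143/71 ≈ -663.99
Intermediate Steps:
t(j) = 1/(31 + j)
t(40) - 664 = 1/(31 + 40) - 664 = 1/71 - 664 = -47143/71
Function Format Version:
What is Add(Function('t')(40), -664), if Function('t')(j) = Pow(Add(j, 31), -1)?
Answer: Rational(-47143, 71) ≈ -663.99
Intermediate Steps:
Function('t')(j) = Pow(Add(31, j), -1)
Add(Function('t')(40), -664) = Add(Pow(Add(31, 40), -1), -664) = Add(Pow(71, -1), -664) = Add(Rational(1, 71), -664) = Rational(-47143, 71)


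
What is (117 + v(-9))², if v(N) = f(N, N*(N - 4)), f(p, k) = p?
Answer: 11664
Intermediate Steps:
v(N) = N
(117 + v(-9))² = (117 - 9)² = 108² = 11664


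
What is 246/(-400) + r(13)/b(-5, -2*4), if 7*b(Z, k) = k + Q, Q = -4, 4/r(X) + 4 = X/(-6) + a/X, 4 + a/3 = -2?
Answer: -36047/117800 ≈ -0.30600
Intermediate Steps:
a = -18 (a = -12 + 3*(-2) = -12 - 6 = -18)
r(X) = 4/(-4 - 18/X - X/6) (r(X) = 4/(-4 + (X/(-6) - 18/X)) = 4/(-4 + (X*(-⅙) - 18/X)) = 4/(-4 + (-X/6 - 18/X)) = 4/(-4 + (-18/X - X/6)) = 4/(-4 - 18/X - X/6))
b(Z, k) = -4/7 + k/7 (b(Z, k) = (k - 4)/7 = (-4 + k)/7 = -4/7 + k/7)
246/(-400) + r(13)/b(-5, -2*4) = 246/(-400) + (-24*13/(108 + 13² + 24*13))/(-4/7 + (-2*4)/7) = 246*(-1/400) + (-24*13/(108 + 169 + 312))/(-4/7 + (⅐)*(-8)) = -123/200 + (-24*13/589)/(-4/7 - 8/7) = -123/200 + (-24*13*1/589)/(-12/7) = -123/200 - 312/589*(-7/12) = -123/200 + 182/589 = -36047/117800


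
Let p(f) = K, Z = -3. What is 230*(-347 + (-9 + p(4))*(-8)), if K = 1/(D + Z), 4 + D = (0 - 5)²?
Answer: -570170/9 ≈ -63352.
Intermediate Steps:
D = 21 (D = -4 + (0 - 5)² = -4 + (-5)² = -4 + 25 = 21)
K = 1/18 (K = 1/(21 - 3) = 1/18 ≈ 0.055556)
p(f) = 1/18
230*(-347 + (-9 + p(4))*(-8)) = 230*(-347 + (-9 + 1/18)*(-8)) = 230*(-347 - 161/18*(-8)) = 230*(-347 + 644/9) = 230*(-2479/9) = -570170/9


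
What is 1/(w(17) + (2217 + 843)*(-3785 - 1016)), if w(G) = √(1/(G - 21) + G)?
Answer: -58764240/863308975694333 - 2*√67/863308975694333 ≈ -6.8069e-8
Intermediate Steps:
w(G) = √(G + 1/(-21 + G)) (w(G) = √(1/(-21 + G) + G) = √(G + 1/(-21 + G)))
1/(w(17) + (2217 + 843)*(-3785 - 1016)) = 1/(√((1 + 17*(-21 + 17))/(-21 + 17)) + (2217 + 843)*(-3785 - 1016)) = 1/(√((1 + 17*(-4))/(-4)) + 3060*(-4801)) = 1/(√(-(1 - 68)/4) - 14691060) = 1/(√(-¼*(-67)) - 14691060) = 1/(√(67/4) - 14691060) = 1/(√67/2 - 14691060) = 1/(-14691060 + √67/2)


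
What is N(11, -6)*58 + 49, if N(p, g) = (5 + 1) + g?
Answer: 49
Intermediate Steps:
N(p, g) = 6 + g
N(11, -6)*58 + 49 = (6 - 6)*58 + 49 = 0*58 + 49 = 0 + 49 = 49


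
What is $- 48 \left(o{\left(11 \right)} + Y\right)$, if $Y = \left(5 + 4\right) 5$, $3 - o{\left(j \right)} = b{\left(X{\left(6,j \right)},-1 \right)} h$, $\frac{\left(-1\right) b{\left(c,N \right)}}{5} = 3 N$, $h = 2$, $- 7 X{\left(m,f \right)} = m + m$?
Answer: $-864$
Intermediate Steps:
$X{\left(m,f \right)} = - \frac{2 m}{7}$ ($X{\left(m,f \right)} = - \frac{m + m}{7} = - \frac{2 m}{7}$)
$b{\left(c,N \right)} = - 15 N$ ($b{\left(c,N \right)} = - 5 \cdot 3 N = - 15 N$)
$o{\left(j \right)} = -27$ ($o{\left(j \right)} = 3 - \left(-15\right) \left(-1\right) 2 = 3 - 15 \cdot 2 = 3 - 30 = -27$)
$Y = 45$ ($Y = 9 \cdot 5 = 45$)
$- 48 \left(o{\left(11 \right)} + Y\right) = - 48 \left(-27 + 45\right) = \left(-48\right) 18 = -864$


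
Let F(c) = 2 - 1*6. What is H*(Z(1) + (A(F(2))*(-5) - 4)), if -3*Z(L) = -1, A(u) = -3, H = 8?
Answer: 272/3 ≈ 90.667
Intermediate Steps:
F(c) = -4 (F(c) = 2 - 6 = -4)
Z(L) = 1/3 (Z(L) = -1/3*(-1) = 1/3)
H*(Z(1) + (A(F(2))*(-5) - 4)) = 8*(1/3 + (-3*(-5) - 4)) = 8*(1/3 + (15 - 4)) = 8*(1/3 + 11) = 8*(34/3) = 272/3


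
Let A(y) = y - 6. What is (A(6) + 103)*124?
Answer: 12772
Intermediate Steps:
A(y) = -6 + y
(A(6) + 103)*124 = ((-6 + 6) + 103)*124 = (0 + 103)*124 = 103*124 = 12772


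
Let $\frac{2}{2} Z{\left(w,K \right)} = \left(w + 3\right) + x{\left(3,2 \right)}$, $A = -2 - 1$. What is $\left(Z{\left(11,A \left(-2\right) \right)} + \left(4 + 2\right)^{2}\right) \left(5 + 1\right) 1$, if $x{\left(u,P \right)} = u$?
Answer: $318$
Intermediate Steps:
$A = -3$ ($A = -2 - 1 = -3$)
$Z{\left(w,K \right)} = 6 + w$ ($Z{\left(w,K \right)} = \left(w + 3\right) + 3 = \left(3 + w\right) + 3 = 6 + w$)
$\left(Z{\left(11,A \left(-2\right) \right)} + \left(4 + 2\right)^{2}\right) \left(5 + 1\right) 1 = \left(\left(6 + 11\right) + \left(4 + 2\right)^{2}\right) \left(5 + 1\right) 1 = \left(17 + 6^{2}\right) 6 \cdot 1 = \left(17 + 36\right) 6 = 53 \cdot 6 = 318$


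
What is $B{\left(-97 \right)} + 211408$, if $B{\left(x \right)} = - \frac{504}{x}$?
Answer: $\frac{20507080}{97} \approx 2.1141 \cdot 10^{5}$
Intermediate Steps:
$B{\left(-97 \right)} + 211408 = - \frac{504}{-97} + 211408 = \left(-504\right) \left(- \frac{1}{97}\right) + 211408 = \frac{504}{97} + 211408 = \frac{20507080}{97}$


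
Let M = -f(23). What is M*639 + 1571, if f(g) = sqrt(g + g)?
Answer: 1571 - 639*sqrt(46) ≈ -2762.9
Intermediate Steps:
f(g) = sqrt(2)*sqrt(g) (f(g) = sqrt(2*g) = sqrt(2)*sqrt(g))
M = -sqrt(46) (M = -sqrt(2)*sqrt(23) = -sqrt(46) ≈ -6.7823)
M*639 + 1571 = -sqrt(46)*639 + 1571 = -639*sqrt(46) + 1571 = 1571 - 639*sqrt(46)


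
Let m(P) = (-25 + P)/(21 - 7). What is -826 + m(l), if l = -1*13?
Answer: -5801/7 ≈ -828.71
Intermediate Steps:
l = -13
m(P) = -25/14 + P/14 (m(P) = (-25 + P)/14 = (-25 + P)*(1/14) = -25/14 + P/14)
-826 + m(l) = -826 + (-25/14 + (1/14)*(-13)) = -826 + (-25/14 - 13/14) = -826 - 19/7 = -5801/7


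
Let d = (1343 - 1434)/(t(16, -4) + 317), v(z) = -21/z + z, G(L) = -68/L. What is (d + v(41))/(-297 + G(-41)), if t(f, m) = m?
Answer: -515849/3790117 ≈ -0.13610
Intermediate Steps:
v(z) = z - 21/z
d = -91/313 (d = (1343 - 1434)/(-4 + 317) = -91/313 ≈ -0.29073)
(d + v(41))/(-297 + G(-41)) = (-91/313 + (41 - 21/41))/(-297 - 68/(-41)) = (-91/313 + (41 - 21*1/41))/(-297 - 68*(-1/41)) = (-91/313 + (41 - 21/41))/(-297 + 68/41) = (-91/313 + 1660/41)/(-12109/41) = (515849/12833)*(-41/12109) = -515849/3790117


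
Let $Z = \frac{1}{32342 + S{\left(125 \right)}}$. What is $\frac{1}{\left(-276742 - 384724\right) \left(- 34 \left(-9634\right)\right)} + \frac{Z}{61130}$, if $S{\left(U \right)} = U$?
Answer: $\frac{107341224693}{215010488596106205080} \approx 4.9924 \cdot 10^{-10}$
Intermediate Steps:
$Z = \frac{1}{32467}$ ($Z = \frac{1}{32342 + 125} = \frac{1}{32467} \approx 3.0801 \cdot 10^{-5}$)
$\frac{1}{\left(-276742 - 384724\right) \left(- 34 \left(-9634\right)\right)} + \frac{Z}{61130} = \frac{1}{\left(-276742 - 384724\right) \left(- 34 \left(-9634\right)\right)} + \frac{1}{32467 \cdot 61130} = \frac{1}{\left(-661466\right) \left(\left(-1\right) \left(-327556\right)\right)} + \frac{1}{32467} \cdot \frac{1}{61130} = - \frac{1}{661466 \cdot 327556} + \frac{1}{1984707710} = \left(- \frac{1}{661466}\right) \frac{1}{327556} + \frac{1}{1984707710} = - \frac{1}{216667157096} + \frac{1}{1984707710} = \frac{107341224693}{215010488596106205080}$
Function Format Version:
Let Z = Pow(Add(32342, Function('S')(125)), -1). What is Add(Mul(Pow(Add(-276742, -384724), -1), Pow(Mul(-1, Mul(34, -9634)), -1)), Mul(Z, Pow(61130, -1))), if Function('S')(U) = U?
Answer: Rational(107341224693, 215010488596106205080) ≈ 4.9924e-10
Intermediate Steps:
Z = Rational(1, 32467) (Z = Pow(Add(32342, 125), -1) = Pow(32467, -1) = Rational(1, 32467) ≈ 3.0801e-5)
Add(Mul(Pow(Add(-276742, -384724), -1), Pow(Mul(-1, Mul(34, -9634)), -1)), Mul(Z, Pow(61130, -1))) = Add(Mul(Pow(Add(-276742, -384724), -1), Pow(Mul(-1, Mul(34, -9634)), -1)), Mul(Rational(1, 32467), Pow(61130, -1))) = Add(Mul(Pow(-661466, -1), Pow(Mul(-1, -327556), -1)), Mul(Rational(1, 32467), Rational(1, 61130))) = Add(Mul(Rational(-1, 661466), Pow(327556, -1)), Rational(1, 1984707710)) = Add(Mul(Rational(-1, 661466), Rational(1, 327556)), Rational(1, 1984707710)) = Add(Rational(-1, 216667157096), Rational(1, 1984707710)) = Rational(107341224693, 215010488596106205080)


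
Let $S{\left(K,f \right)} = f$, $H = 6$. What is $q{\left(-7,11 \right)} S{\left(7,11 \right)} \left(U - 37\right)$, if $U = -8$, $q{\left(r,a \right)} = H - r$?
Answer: $-6435$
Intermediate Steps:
$q{\left(r,a \right)} = 6 - r$
$q{\left(-7,11 \right)} S{\left(7,11 \right)} \left(U - 37\right) = \left(6 - -7\right) 11 \left(-8 - 37\right) = \left(6 + 7\right) 11 \left(-45\right) = 13 \cdot 11 \left(-45\right) = 143 \left(-45\right) = -6435$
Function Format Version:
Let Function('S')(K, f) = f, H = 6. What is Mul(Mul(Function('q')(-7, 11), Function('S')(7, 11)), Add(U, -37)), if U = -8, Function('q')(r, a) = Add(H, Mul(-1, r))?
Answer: -6435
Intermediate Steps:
Function('q')(r, a) = Add(6, Mul(-1, r))
Mul(Mul(Function('q')(-7, 11), Function('S')(7, 11)), Add(U, -37)) = Mul(Mul(Add(6, Mul(-1, -7)), 11), Add(-8, -37)) = Mul(Mul(Add(6, 7), 11), -45) = Mul(Mul(13, 11), -45) = Mul(143, -45) = -6435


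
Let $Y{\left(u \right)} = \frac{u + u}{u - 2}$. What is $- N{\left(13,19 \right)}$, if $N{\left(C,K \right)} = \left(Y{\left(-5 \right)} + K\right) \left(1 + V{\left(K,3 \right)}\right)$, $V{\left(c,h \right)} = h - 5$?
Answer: $\frac{143}{7} \approx 20.429$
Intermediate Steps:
$V{\left(c,h \right)} = -5 + h$
$Y{\left(u \right)} = \frac{2 u}{-2 + u}$
$N{\left(C,K \right)} = - \frac{10}{7} - K$ ($N{\left(C,K \right)} = \left(2 \left(-5\right) \frac{1}{-2 - 5} + K\right) \left(1 + \left(-5 + 3\right)\right) = \left(2 \left(-5\right) \frac{1}{-7} + K\right) \left(1 - 2\right) = \left(2 \left(-5\right) \left(- \frac{1}{7}\right) + K\right) \left(-1\right) = \left(\frac{10}{7} + K\right) \left(-1\right) = - \frac{10}{7} - K$)
$- N{\left(13,19 \right)} = - (- \frac{10}{7} - 19) = \left(-1\right) \left(- \frac{143}{7}\right) = \frac{143}{7}$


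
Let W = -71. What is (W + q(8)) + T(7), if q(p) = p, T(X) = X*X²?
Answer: 280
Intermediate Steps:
T(X) = X³
(W + q(8)) + T(7) = (-71 + 8) + 7³ = -63 + 343 = 280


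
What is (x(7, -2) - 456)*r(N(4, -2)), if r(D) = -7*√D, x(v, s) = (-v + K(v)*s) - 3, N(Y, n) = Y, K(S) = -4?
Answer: 6412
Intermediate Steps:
x(v, s) = -3 - v - 4*s (x(v, s) = (-v - 4*s) - 3 = -3 - v - 4*s)
(x(7, -2) - 456)*r(N(4, -2)) = ((-3 - 1*7 - 4*(-2)) - 456)*(-7*√4) = ((-3 - 7 + 8) - 456)*(-7*2) = (-2 - 456)*(-14) = -458*(-14) = 6412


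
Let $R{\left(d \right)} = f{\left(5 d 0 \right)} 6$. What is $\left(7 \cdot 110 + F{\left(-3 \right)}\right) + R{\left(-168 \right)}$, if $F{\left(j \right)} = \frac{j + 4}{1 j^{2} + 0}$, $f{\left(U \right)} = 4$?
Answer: $\frac{7147}{9} \approx 794.11$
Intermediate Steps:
$F{\left(j \right)} = \frac{4 + j}{j^{2}}$ ($F{\left(j \right)} = \frac{4 + j}{j^{2} + 0} = \frac{4 + j}{j^{2}}$)
$R{\left(d \right)} = 24$ ($R{\left(d \right)} = 4 \cdot 6 = 24$)
$\left(7 \cdot 110 + F{\left(-3 \right)}\right) + R{\left(-168 \right)} = \left(7 \cdot 110 + \frac{4 - 3}{9}\right) + 24 = \left(770 + \frac{1}{9} \cdot 1\right) + 24 = \left(770 + \frac{1}{9}\right) + 24 = \frac{6931}{9} + 24 = \frac{7147}{9}$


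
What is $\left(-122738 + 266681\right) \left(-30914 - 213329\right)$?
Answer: $-35157070149$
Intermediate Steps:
$\left(-122738 + 266681\right) \left(-30914 - 213329\right) = 143943 \left(-244243\right) = -35157070149$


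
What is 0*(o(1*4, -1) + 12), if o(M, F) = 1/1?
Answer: 0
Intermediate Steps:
o(M, F) = 1
0*(o(1*4, -1) + 12) = 0*(1 + 12) = 0*13 = 0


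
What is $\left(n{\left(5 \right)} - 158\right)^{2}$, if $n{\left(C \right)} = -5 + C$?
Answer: $24964$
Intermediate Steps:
$\left(n{\left(5 \right)} - 158\right)^{2} = \left(\left(-5 + 5\right) - 158\right)^{2} = \left(0 - 158\right)^{2} = \left(-158\right)^{2} = 24964$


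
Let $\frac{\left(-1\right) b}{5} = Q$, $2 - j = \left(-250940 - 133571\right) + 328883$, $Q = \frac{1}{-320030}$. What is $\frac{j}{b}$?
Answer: $3560653780$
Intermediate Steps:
$Q = - \frac{1}{320030} \approx -3.1247 \cdot 10^{-6}$
$j = 55630$ ($j = 2 - \left(\left(-250940 - 133571\right) + 328883\right) = 2 - \left(-384511 + 328883\right) = 2 - -55628 = 2 + 55628 = 55630$)
$b = \frac{1}{64006}$ ($b = \left(-5\right) \left(- \frac{1}{320030}\right) = \frac{1}{64006} \approx 1.5624 \cdot 10^{-5}$)
$\frac{j}{b} = 55630 \frac{1}{\frac{1}{64006}} = 55630 \cdot 64006 = 3560653780$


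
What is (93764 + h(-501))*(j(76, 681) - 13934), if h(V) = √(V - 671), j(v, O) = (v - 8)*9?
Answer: -1249124008 - 26644*I*√293 ≈ -1.2491e+9 - 4.5607e+5*I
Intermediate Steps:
j(v, O) = -72 + 9*v (j(v, O) = (-8 + v)*9 = -72 + 9*v)
h(V) = √(-671 + V)
(93764 + h(-501))*(j(76, 681) - 13934) = (93764 + √(-671 - 501))*((-72 + 9*76) - 13934) = (93764 + √(-1172))*((-72 + 684) - 13934) = (93764 + 2*I*√293)*(612 - 13934) = (93764 + 2*I*√293)*(-13322) = -1249124008 - 26644*I*√293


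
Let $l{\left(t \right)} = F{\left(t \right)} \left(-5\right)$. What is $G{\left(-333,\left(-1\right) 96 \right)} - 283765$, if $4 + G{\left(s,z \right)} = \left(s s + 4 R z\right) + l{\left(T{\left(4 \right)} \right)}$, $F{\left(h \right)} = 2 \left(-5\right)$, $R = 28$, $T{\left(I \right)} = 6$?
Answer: $-183582$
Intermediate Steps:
$F{\left(h \right)} = -10$
$l{\left(t \right)} = 50$ ($l{\left(t \right)} = \left(-10\right) \left(-5\right) = 50$)
$G{\left(s,z \right)} = 46 + s^{2} + 112 z$ ($G{\left(s,z \right)} = -4 + \left(\left(s s + 4 \cdot 28 z\right) + 50\right) = -4 + \left(\left(s^{2} + 112 z\right) + 50\right) = -4 + \left(50 + s^{2} + 112 z\right) = 46 + s^{2} + 112 z$)
$G{\left(-333,\left(-1\right) 96 \right)} - 283765 = \left(46 + \left(-333\right)^{2} + 112 \left(\left(-1\right) 96\right)\right) - 283765 = \left(46 + 110889 + 112 \left(-96\right)\right) - 283765 = \left(46 + 110889 - 10752\right) - 283765 = 100183 - 283765 = -183582$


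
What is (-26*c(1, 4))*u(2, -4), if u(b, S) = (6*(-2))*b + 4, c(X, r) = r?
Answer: 2080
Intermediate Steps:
u(b, S) = 4 - 12*b (u(b, S) = -12*b + 4 = 4 - 12*b)
(-26*c(1, 4))*u(2, -4) = (-26*4)*(4 - 12*2) = -104*(4 - 24) = -104*(-20) = 2080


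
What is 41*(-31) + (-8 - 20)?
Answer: -1299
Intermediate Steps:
41*(-31) + (-8 - 20) = -1271 - 28 = -1299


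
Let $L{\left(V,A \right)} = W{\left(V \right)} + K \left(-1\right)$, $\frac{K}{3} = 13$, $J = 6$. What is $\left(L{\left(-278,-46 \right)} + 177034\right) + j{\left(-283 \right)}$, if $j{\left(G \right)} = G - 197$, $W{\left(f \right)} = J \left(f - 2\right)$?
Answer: $174835$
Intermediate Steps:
$W{\left(f \right)} = -12 + 6 f$ ($W{\left(f \right)} = 6 \left(f - 2\right) = 6 \left(-2 + f\right) = -12 + 6 f$)
$K = 39$ ($K = 3 \cdot 13 = 39$)
$L{\left(V,A \right)} = -51 + 6 V$ ($L{\left(V,A \right)} = \left(-12 + 6 V\right) + 39 \left(-1\right) = \left(-12 + 6 V\right) - 39 = -51 + 6 V$)
$j{\left(G \right)} = -197 + G$ ($j{\left(G \right)} = G - 197 = -197 + G$)
$\left(L{\left(-278,-46 \right)} + 177034\right) + j{\left(-283 \right)} = \left(\left(-51 + 6 \left(-278\right)\right) + 177034\right) - 480 = \left(\left(-51 - 1668\right) + 177034\right) - 480 = \left(-1719 + 177034\right) - 480 = 175315 - 480 = 174835$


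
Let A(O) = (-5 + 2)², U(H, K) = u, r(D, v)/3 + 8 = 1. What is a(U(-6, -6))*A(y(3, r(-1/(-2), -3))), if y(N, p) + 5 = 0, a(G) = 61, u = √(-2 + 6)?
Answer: 549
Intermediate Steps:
r(D, v) = -21 (r(D, v) = -24 + 3*1 = -24 + 3 = -21)
u = 2 (u = √4 = 2)
U(H, K) = 2
y(N, p) = -5 (y(N, p) = -5 + 0 = -5)
A(O) = 9 (A(O) = (-3)² = 9)
a(U(-6, -6))*A(y(3, r(-1/(-2), -3))) = 61*9 = 549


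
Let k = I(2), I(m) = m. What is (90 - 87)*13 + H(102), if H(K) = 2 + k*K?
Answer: 245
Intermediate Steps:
k = 2
H(K) = 2 + 2*K
(90 - 87)*13 + H(102) = (90 - 87)*13 + (2 + 2*102) = 3*13 + (2 + 204) = 39 + 206 = 245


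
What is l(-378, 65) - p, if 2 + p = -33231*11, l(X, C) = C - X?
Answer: 365986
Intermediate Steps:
p = -365543 (p = -2 - 33231*11 = -2 - 365541 = -365543)
l(-378, 65) - p = (65 - 1*(-378)) - 1*(-365543) = (65 + 378) + 365543 = 443 + 365543 = 365986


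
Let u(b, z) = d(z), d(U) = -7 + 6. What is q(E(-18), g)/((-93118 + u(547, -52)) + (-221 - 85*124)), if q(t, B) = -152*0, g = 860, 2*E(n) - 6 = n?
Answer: 0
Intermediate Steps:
d(U) = -1
E(n) = 3 + n/2
u(b, z) = -1
q(t, B) = 0
q(E(-18), g)/((-93118 + u(547, -52)) + (-221 - 85*124)) = 0/((-93118 - 1) + (-221 - 85*124)) = 0/(-93119 + (-221 - 10540)) = 0/(-93119 - 10761) = 0/(-103880) = 0*(-1/103880) = 0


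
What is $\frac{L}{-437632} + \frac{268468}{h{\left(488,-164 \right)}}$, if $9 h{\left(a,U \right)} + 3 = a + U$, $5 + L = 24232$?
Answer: $\frac{352467971039}{46826624} \approx 7527.1$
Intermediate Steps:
$L = 24227$ ($L = -5 + 24232 = 24227$)
$h{\left(a,U \right)} = - \frac{1}{3} + \frac{U}{9} + \frac{a}{9}$ ($h{\left(a,U \right)} = - \frac{1}{3} + \frac{a + U}{9} = - \frac{1}{3} + \frac{U + a}{9} = - \frac{1}{3} + \left(\frac{U}{9} + \frac{a}{9}\right) = - \frac{1}{3} + \frac{U}{9} + \frac{a}{9}$)
$\frac{L}{-437632} + \frac{268468}{h{\left(488,-164 \right)}} = \frac{24227}{-437632} + \frac{268468}{- \frac{1}{3} + \frac{1}{9} \left(-164\right) + \frac{1}{9} \cdot 488} = 24227 \left(- \frac{1}{437632}\right) + \frac{268468}{- \frac{1}{3} - \frac{164}{9} + \frac{488}{9}} = - \frac{24227}{437632} + \frac{268468}{\frac{107}{3}} = - \frac{24227}{437632} + 268468 \cdot \frac{3}{107} = - \frac{24227}{437632} + \frac{805404}{107} = \frac{352467971039}{46826624}$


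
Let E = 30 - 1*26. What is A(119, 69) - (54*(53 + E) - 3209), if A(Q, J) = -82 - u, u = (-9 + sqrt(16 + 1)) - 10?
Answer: 68 - sqrt(17) ≈ 63.877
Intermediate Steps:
u = -19 + sqrt(17) (u = (-9 + sqrt(17)) - 10 = -19 + sqrt(17) ≈ -14.877)
E = 4 (E = 30 - 26 = 4)
A(Q, J) = -63 - sqrt(17) (A(Q, J) = -82 - (-19 + sqrt(17)) = -82 + (19 - sqrt(17)) = -63 - sqrt(17))
A(119, 69) - (54*(53 + E) - 3209) = (-63 - sqrt(17)) - (54*(53 + 4) - 3209) = (-63 - sqrt(17)) - (54*57 - 3209) = (-63 - sqrt(17)) - (3078 - 3209) = (-63 - sqrt(17)) - 1*(-131) = (-63 - sqrt(17)) + 131 = 68 - sqrt(17)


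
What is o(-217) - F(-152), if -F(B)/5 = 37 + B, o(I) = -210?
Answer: -785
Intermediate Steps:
F(B) = -185 - 5*B (F(B) = -5*(37 + B) = -185 - 5*B)
o(-217) - F(-152) = -210 - (-185 - 5*(-152)) = -210 - (-185 + 760) = -210 - 1*575 = -210 - 575 = -785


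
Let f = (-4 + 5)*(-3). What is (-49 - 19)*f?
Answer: 204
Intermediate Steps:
f = -3 (f = 1*(-3) = -3)
(-49 - 19)*f = (-49 - 19)*(-3) = -68*(-3) = 204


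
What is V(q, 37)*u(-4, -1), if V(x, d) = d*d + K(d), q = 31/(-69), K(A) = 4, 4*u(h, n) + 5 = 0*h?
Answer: -6865/4 ≈ -1716.3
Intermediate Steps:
u(h, n) = -5/4 (u(h, n) = -5/4 + (0*h)/4 = -5/4 + (¼)*0 = -5/4 + 0 = -5/4)
q = -31/69 (q = 31*(-1/69) = -31/69 ≈ -0.44928)
V(x, d) = 4 + d² (V(x, d) = d*d + 4 = d² + 4 = 4 + d²)
V(q, 37)*u(-4, -1) = (4 + 37²)*(-5/4) = (4 + 1369)*(-5/4) = 1373*(-5/4) = -6865/4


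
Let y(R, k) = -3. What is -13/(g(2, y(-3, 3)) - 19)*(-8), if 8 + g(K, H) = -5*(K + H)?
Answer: -52/11 ≈ -4.7273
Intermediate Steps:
g(K, H) = -8 - 5*H - 5*K (g(K, H) = -8 - 5*(K + H) = -8 - 5*(H + K) = -8 + (-5*H - 5*K) = -8 - 5*H - 5*K)
-13/(g(2, y(-3, 3)) - 19)*(-8) = -13/((-8 - 5*(-3) - 5*2) - 19)*(-8) = -13/((-8 + 15 - 10) - 19)*(-8) = -13/(-3 - 19)*(-8) = -13/(-22)*(-8) = -13*(-1/22)*(-8) = (13/22)*(-8) = -52/11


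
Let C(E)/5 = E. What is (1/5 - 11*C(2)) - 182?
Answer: -1459/5 ≈ -291.80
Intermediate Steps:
C(E) = 5*E
(1/5 - 11*C(2)) - 182 = (1/5 - 55*2) - 182 = (⅕ - 11*10) - 182 = (⅕ - 110) - 182 = -549/5 - 182 = -1459/5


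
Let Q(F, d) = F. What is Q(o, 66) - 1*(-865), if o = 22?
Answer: 887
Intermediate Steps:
Q(o, 66) - 1*(-865) = 22 - 1*(-865) = 22 + 865 = 887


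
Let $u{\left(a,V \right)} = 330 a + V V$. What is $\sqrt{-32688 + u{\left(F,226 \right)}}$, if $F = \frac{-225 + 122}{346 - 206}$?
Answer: $\frac{\sqrt{3556462}}{14} \approx 134.7$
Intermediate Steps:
$F = - \frac{103}{140} \approx -0.73571$
$u{\left(a,V \right)} = V^{2} + 330 a$ ($u{\left(a,V \right)} = 330 a + V^{2} = V^{2} + 330 a$)
$\sqrt{-32688 + u{\left(F,226 \right)}} = \sqrt{-32688 + \left(226^{2} + 330 \left(- \frac{103}{140}\right)\right)} = \sqrt{-32688 + \left(51076 - \frac{3399}{14}\right)} = \sqrt{-32688 + \frac{711665}{14}} = \sqrt{\frac{254033}{14}} = \frac{\sqrt{3556462}}{14}$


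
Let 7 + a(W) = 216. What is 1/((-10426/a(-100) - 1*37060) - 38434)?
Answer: -209/15788672 ≈ -1.3237e-5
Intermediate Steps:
a(W) = 209 (a(W) = -7 + 216 = 209)
1/((-10426/a(-100) - 1*37060) - 38434) = 1/((-10426/209 - 1*37060) - 38434) = 1/((-10426*1/209 - 37060) - 38434) = 1/((-10426/209 - 37060) - 38434) = 1/(-7755966/209 - 38434) = 1/(-15788672/209) = -209/15788672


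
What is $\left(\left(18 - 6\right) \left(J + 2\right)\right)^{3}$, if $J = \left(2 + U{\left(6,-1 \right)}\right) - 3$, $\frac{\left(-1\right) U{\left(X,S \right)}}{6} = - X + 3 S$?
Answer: $287496000$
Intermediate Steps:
$U{\left(X,S \right)} = - 18 S + 6 X$ ($U{\left(X,S \right)} = - 6 \left(- X + 3 S\right) = - 18 S + 6 X$)
$J = 53$ ($J = \left(2 + \left(\left(-18\right) \left(-1\right) + 6 \cdot 6\right)\right) - 3 = \left(2 + \left(18 + 36\right)\right) - 3 = \left(2 + 54\right) - 3 = 56 - 3 = 53$)
$\left(\left(18 - 6\right) \left(J + 2\right)\right)^{3} = \left(\left(18 - 6\right) \left(53 + 2\right)\right)^{3} = \left(12 \cdot 55\right)^{3} = 660^{3} = 287496000$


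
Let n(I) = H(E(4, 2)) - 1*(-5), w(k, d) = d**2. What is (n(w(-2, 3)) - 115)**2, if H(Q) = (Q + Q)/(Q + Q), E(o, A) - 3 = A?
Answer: 11881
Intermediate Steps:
E(o, A) = 3 + A
H(Q) = 1 (H(Q) = (2*Q)/((2*Q)) = (2*Q)*(1/(2*Q)) = 1)
n(I) = 6 (n(I) = 1 - 1*(-5) = 1 + 5 = 6)
(n(w(-2, 3)) - 115)**2 = (6 - 115)**2 = (-109)**2 = 11881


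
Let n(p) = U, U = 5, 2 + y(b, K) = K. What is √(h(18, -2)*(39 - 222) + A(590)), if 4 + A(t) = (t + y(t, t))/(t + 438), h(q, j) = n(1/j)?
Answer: I*√242493378/514 ≈ 30.296*I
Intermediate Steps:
y(b, K) = -2 + K
n(p) = 5
h(q, j) = 5
A(t) = -4 + (-2 + 2*t)/(438 + t) (A(t) = -4 + (t + (-2 + t))/(t + 438) = -4 + (-2 + 2*t)/(438 + t))
√(h(18, -2)*(39 - 222) + A(590)) = √(5*(39 - 222) + 2*(-877 - 1*590)/(438 + 590)) = √(5*(-183) + 2*(-877 - 590)/1028) = √(-915 + 2*(1/1028)*(-1467)) = √(-915 - 1467/514) = √(-471777/514) = I*√242493378/514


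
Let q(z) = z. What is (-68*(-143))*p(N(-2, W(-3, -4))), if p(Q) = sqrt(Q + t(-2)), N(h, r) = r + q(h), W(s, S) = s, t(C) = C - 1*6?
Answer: 9724*I*sqrt(13) ≈ 35060.0*I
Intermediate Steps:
t(C) = -6 + C (t(C) = C - 6 = -6 + C)
N(h, r) = h + r (N(h, r) = r + h = h + r)
p(Q) = sqrt(-8 + Q) (p(Q) = sqrt(Q + (-6 - 2)) = sqrt(Q - 8) = sqrt(-8 + Q))
(-68*(-143))*p(N(-2, W(-3, -4))) = (-68*(-143))*sqrt(-8 + (-2 - 3)) = 9724*sqrt(-8 - 5) = 9724*sqrt(-13) = 9724*(I*sqrt(13)) = 9724*I*sqrt(13)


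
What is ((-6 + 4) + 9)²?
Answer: 49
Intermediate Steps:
((-6 + 4) + 9)² = (-2 + 9)² = 7² = 49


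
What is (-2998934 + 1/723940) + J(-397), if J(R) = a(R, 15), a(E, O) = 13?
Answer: -2171038868739/723940 ≈ -2.9989e+6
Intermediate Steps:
J(R) = 13
(-2998934 + 1/723940) + J(-397) = (-2998934 + 1/723940) + 13 = -2171048279959/723940 + 13 = -2171038868739/723940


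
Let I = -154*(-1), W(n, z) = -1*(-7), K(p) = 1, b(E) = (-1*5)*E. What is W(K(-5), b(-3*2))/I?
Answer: 1/22 ≈ 0.045455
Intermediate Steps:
b(E) = -5*E
W(n, z) = 7
I = 154
W(K(-5), b(-3*2))/I = 7/154 = 7*(1/154) = 1/22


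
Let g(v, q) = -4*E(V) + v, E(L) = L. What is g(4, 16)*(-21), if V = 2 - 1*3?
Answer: -168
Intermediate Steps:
V = -1 (V = 2 - 3 = -1)
g(v, q) = 4 + v (g(v, q) = -4*(-1) + v = 4 + v)
g(4, 16)*(-21) = (4 + 4)*(-21) = 8*(-21) = -168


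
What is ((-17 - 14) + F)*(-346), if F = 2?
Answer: 10034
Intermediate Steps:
((-17 - 14) + F)*(-346) = ((-17 - 14) + 2)*(-346) = (-31 + 2)*(-346) = -29*(-346) = 10034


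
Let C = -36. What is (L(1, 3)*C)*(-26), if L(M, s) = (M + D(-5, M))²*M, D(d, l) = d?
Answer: 14976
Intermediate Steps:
L(M, s) = M*(-5 + M)² (L(M, s) = (M - 5)²*M = (-5 + M)²*M = M*(-5 + M)²)
(L(1, 3)*C)*(-26) = ((1*(-5 + 1)²)*(-36))*(-26) = ((1*(-4)²)*(-36))*(-26) = ((1*16)*(-36))*(-26) = (16*(-36))*(-26) = -576*(-26) = 14976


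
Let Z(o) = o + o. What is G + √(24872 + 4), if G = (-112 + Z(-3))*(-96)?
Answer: 11328 + 6*√691 ≈ 11486.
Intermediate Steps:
Z(o) = 2*o
G = 11328 (G = (-112 + 2*(-3))*(-96) = (-112 - 6)*(-96) = -118*(-96) = 11328)
G + √(24872 + 4) = 11328 + √(24872 + 4) = 11328 + √24876 = 11328 + 6*√691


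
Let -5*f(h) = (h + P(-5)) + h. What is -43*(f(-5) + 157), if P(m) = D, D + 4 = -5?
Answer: -34572/5 ≈ -6914.4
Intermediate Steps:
D = -9 (D = -4 - 5 = -9)
P(m) = -9
f(h) = 9/5 - 2*h/5 (f(h) = -((h - 9) + h)/5 = -((-9 + h) + h)/5 = -(-9 + 2*h)/5 = 9/5 - 2*h/5)
-43*(f(-5) + 157) = -43*((9/5 - 2/5*(-5)) + 157) = -43*((9/5 + 2) + 157) = -43*(19/5 + 157) = -43*804/5 = -34572/5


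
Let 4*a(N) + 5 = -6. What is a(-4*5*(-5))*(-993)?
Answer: 10923/4 ≈ 2730.8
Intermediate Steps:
a(N) = -11/4 (a(N) = -5/4 + (¼)*(-6) = -5/4 - 3/2 = -11/4)
a(-4*5*(-5))*(-993) = -11/4*(-993) = 10923/4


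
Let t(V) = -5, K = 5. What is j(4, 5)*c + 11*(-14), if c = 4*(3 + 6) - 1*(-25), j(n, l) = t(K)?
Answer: -459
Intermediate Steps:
j(n, l) = -5
c = 61 (c = 4*9 + 25 = 36 + 25 = 61)
j(4, 5)*c + 11*(-14) = -5*61 + 11*(-14) = -305 - 154 = -459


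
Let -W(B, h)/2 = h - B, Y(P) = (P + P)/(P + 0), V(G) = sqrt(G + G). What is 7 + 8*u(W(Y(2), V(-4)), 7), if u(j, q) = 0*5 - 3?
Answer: -17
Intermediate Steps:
V(G) = sqrt(2)*sqrt(G) (V(G) = sqrt(2*G) = sqrt(2)*sqrt(G))
Y(P) = 2 (Y(P) = (2*P)/P = 2)
W(B, h) = -2*h + 2*B (W(B, h) = -2*(h - B) = -2*h + 2*B)
u(j, q) = -3 (u(j, q) = 0 - 3 = -3)
7 + 8*u(W(Y(2), V(-4)), 7) = 7 + 8*(-3) = 7 - 24 = -17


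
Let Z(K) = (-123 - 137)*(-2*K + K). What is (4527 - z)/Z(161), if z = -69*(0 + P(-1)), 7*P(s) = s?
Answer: 1581/14651 ≈ 0.10791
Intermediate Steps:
P(s) = s/7
Z(K) = 260*K (Z(K) = -(-260)*K = 260*K)
z = 69/7 (z = -69*(0 + (1/7)*(-1)) = -69*(0 - 1/7) = -69*(-1/7) = 69/7 ≈ 9.8571)
(4527 - z)/Z(161) = (4527 - 1*69/7)/((260*161)) = (4527 - 69/7)/41860 = (31620/7)*(1/41860) = 1581/14651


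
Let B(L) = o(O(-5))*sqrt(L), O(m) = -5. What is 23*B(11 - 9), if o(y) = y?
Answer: -115*sqrt(2) ≈ -162.63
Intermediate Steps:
B(L) = -5*sqrt(L)
23*B(11 - 9) = 23*(-5*sqrt(11 - 9)) = 23*(-5*sqrt(2)) = -115*sqrt(2)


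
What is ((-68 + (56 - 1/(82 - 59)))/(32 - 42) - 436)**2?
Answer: 10000600009/52900 ≈ 1.8905e+5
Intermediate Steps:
((-68 + (56 - 1/(82 - 59)))/(32 - 42) - 436)**2 = ((-68 + (56 - 1/23))/(-10) - 436)**2 = ((-68 + (56 - 1*1/23))*(-1/10) - 436)**2 = ((-68 + (56 - 1/23))*(-1/10) - 436)**2 = ((-68 + 1287/23)*(-1/10) - 436)**2 = (-277/23*(-1/10) - 436)**2 = (277/230 - 436)**2 = (-100003/230)**2 = 10000600009/52900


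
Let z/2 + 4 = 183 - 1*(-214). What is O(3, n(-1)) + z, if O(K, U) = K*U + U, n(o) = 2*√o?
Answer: 786 + 8*I ≈ 786.0 + 8.0*I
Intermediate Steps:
z = 786 (z = -8 + 2*(183 - 1*(-214)) = -8 + 2*(183 + 214) = -8 + 2*397 = -8 + 794 = 786)
O(K, U) = U + K*U
O(3, n(-1)) + z = (2*√(-1))*(1 + 3) + 786 = (2*I)*4 + 786 = 8*I + 786 = 786 + 8*I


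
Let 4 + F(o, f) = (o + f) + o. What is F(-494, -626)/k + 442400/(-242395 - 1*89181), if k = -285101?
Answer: -2242717722/1688083021 ≈ -1.3286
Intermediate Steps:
F(o, f) = -4 + f + 2*o (F(o, f) = -4 + ((o + f) + o) = -4 + ((f + o) + o) = -4 + (f + 2*o) = -4 + f + 2*o)
F(-494, -626)/k + 442400/(-242395 - 1*89181) = (-4 - 626 + 2*(-494))/(-285101) + 442400/(-242395 - 1*89181) = (-4 - 626 - 988)*(-1/285101) + 442400/(-242395 - 89181) = -1618*(-1/285101) + 442400/(-331576) = 1618/285101 + 442400*(-1/331576) = 1618/285101 - 7900/5921 = -2242717722/1688083021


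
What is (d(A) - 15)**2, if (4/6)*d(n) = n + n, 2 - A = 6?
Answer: 729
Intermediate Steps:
A = -4 (A = 2 - 1*6 = 2 - 6 = -4)
d(n) = 3*n (d(n) = 3*(n + n)/2 = 3*(2*n)/2 = 3*n)
(d(A) - 15)**2 = (3*(-4) - 15)**2 = (-12 - 15)**2 = (-27)**2 = 729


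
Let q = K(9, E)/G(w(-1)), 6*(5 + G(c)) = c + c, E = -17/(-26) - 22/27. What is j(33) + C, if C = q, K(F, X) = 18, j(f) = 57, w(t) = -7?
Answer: 600/11 ≈ 54.545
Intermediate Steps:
E = -113/702 (E = -17*(-1/26) - 22*1/27 = 17/26 - 22/27 = -113/702 ≈ -0.16097)
G(c) = -5 + c/3 (G(c) = -5 + (c + c)/6 = -5 + (2*c)/6 = -5 + c/3)
q = -27/11 (q = 18/(-5 + (⅓)*(-7)) = 18/(-5 - 7/3) = 18/(-22/3) = 18*(-3/22) = -27/11 ≈ -2.4545)
C = -27/11 ≈ -2.4545
j(33) + C = 57 - 27/11 = 600/11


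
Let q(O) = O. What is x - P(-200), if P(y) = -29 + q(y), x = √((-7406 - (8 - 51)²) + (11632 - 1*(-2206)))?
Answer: 229 + √4583 ≈ 296.70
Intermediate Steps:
x = √4583 (x = √((-7406 - 1*(-43)²) + (11632 + 2206)) = √((-7406 - 1*1849) + 13838) = √((-7406 - 1849) + 13838) = √(-9255 + 13838) = √4583 ≈ 67.698)
P(y) = -29 + y
x - P(-200) = √4583 - (-29 - 200) = √4583 - 1*(-229) = √4583 + 229 = 229 + √4583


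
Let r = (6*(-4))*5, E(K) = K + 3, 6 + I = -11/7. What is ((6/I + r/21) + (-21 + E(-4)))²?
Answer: 111851776/137641 ≈ 812.63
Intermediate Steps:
I = -53/7 (I = -6 - 11/7 = -53/7 ≈ -7.5714)
E(K) = 3 + K
r = -120 (r = -24*5 = -120)
((6/I + r/21) + (-21 + E(-4)))² = ((6/(-53/7) - 120/21) + (-21 + (3 - 4)))² = ((6*(-7/53) - 120*1/21) + (-21 - 1))² = ((-42/53 - 40/7) - 22)² = (-2414/371 - 22)² = (-10576/371)² = 111851776/137641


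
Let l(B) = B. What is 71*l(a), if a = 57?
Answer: 4047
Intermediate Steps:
71*l(a) = 71*57 = 4047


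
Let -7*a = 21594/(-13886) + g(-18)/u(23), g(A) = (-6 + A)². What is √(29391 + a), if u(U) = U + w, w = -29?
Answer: 6*√1929337274081/48601 ≈ 171.48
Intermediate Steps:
u(U) = -29 + U (u(U) = U - 29 = -29 + U)
a = 677325/48601 (a = -(21594/(-13886) + (-6 - 18)²/(-29 + 23))/7 = -(21594*(-1/13886) + (-24)²/(-6))/7 = -(-10797/6943 + 576*(-⅙))/7 = -(-10797/6943 - 96)/7 = -⅐*(-677325/6943) = 677325/48601 ≈ 13.936)
√(29391 + a) = √(29391 + 677325/48601) = √(1429109316/48601) = 6*√1929337274081/48601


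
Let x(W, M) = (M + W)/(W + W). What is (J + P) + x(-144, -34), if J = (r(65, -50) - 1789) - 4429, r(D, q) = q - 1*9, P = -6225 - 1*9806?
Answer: -3212263/144 ≈ -22307.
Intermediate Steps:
x(W, M) = (M + W)/(2*W) (x(W, M) = (M + W)/((2*W)) = (M + W)*(1/(2*W)) = (M + W)/(2*W))
P = -16031 (P = -6225 - 9806 = -16031)
r(D, q) = -9 + q (r(D, q) = q - 9 = -9 + q)
J = -6277 (J = ((-9 - 50) - 1789) - 4429 = (-59 - 1789) - 4429 = -1848 - 4429 = -6277)
(J + P) + x(-144, -34) = (-6277 - 16031) + (½)*(-34 - 144)/(-144) = -22308 + (½)*(-1/144)*(-178) = -22308 + 89/144 = -3212263/144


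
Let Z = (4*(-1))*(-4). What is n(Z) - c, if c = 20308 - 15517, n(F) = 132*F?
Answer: -2679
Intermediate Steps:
Z = 16 (Z = -4*(-4) = 16)
c = 4791
n(Z) - c = 132*16 - 1*4791 = 2112 - 4791 = -2679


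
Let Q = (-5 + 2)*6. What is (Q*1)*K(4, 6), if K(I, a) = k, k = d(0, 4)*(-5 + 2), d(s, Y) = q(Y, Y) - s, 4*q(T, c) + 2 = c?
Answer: 27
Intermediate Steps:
q(T, c) = -½ + c/4
Q = -18 (Q = -3*6 = -18)
d(s, Y) = -½ - s + Y/4 (d(s, Y) = (-½ + Y/4) - s = -½ - s + Y/4)
k = -3/2 (k = (-½ - 1*0 + (¼)*4)*(-5 + 2) = (-½ + 0 + 1)*(-3) = (½)*(-3) = -3/2 ≈ -1.5000)
K(I, a) = -3/2
(Q*1)*K(4, 6) = -18*1*(-3/2) = -18*(-3/2) = 27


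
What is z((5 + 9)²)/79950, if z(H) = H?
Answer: 98/39975 ≈ 0.0024515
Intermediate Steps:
z((5 + 9)²)/79950 = (5 + 9)²/79950 = 14²*(1/79950) = 196*(1/79950) = 98/39975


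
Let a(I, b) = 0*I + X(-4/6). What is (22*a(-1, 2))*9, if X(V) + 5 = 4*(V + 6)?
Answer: 3234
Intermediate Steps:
X(V) = 19 + 4*V (X(V) = -5 + 4*(V + 6) = -5 + 4*(6 + V) = -5 + (24 + 4*V) = 19 + 4*V)
a(I, b) = 49/3 (a(I, b) = 0*I + (19 + 4*(-4/6)) = 0 + (19 + 4*(-4*1/6)) = 0 + (19 + 4*(-2/3)) = 0 + (19 - 8/3) = 0 + 49/3 = 49/3)
(22*a(-1, 2))*9 = (22*(49/3))*9 = (1078/3)*9 = 3234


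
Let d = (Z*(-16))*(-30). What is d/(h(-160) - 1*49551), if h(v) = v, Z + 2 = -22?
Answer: 11520/49711 ≈ 0.23174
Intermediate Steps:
Z = -24 (Z = -2 - 22 = -24)
d = -11520 (d = -24*(-16)*(-30) = 384*(-30) = -11520)
d/(h(-160) - 1*49551) = -11520/(-160 - 1*49551) = -11520/(-160 - 49551) = -11520/(-49711) = -11520*(-1/49711) = 11520/49711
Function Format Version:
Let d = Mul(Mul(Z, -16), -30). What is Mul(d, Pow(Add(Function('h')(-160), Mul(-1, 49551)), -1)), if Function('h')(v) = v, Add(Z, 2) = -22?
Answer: Rational(11520, 49711) ≈ 0.23174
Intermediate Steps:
Z = -24 (Z = Add(-2, -22) = -24)
d = -11520 (d = Mul(Mul(-24, -16), -30) = Mul(384, -30) = -11520)
Mul(d, Pow(Add(Function('h')(-160), Mul(-1, 49551)), -1)) = Mul(-11520, Pow(Add(-160, Mul(-1, 49551)), -1)) = Mul(-11520, Pow(Add(-160, -49551), -1)) = Mul(-11520, Pow(-49711, -1)) = Mul(-11520, Rational(-1, 49711)) = Rational(11520, 49711)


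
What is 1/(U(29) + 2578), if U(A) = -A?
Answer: 1/2549 ≈ 0.00039231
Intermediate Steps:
1/(U(29) + 2578) = 1/(-1*29 + 2578) = 1/(-29 + 2578) = 1/2549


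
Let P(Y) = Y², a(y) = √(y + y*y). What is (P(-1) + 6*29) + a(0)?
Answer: 175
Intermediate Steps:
a(y) = √(y + y²)
(P(-1) + 6*29) + a(0) = ((-1)² + 6*29) + √(0*(1 + 0)) = (1 + 174) + √(0*1) = 175 + √0 = 175 + 0 = 175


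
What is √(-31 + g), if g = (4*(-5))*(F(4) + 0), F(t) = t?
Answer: I*√111 ≈ 10.536*I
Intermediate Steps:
g = -80 (g = (4*(-5))*(4 + 0) = -20*4 = -80)
√(-31 + g) = √(-31 - 80) = √(-111) = I*√111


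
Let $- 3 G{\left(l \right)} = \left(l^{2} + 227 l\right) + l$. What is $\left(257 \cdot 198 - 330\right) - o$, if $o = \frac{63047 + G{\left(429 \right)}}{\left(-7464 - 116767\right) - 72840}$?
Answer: $\frac{9963090572}{197071} \approx 50556.0$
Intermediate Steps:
$G{\left(l \right)} = - 76 l - \frac{l^{2}}{3}$ ($G{\left(l \right)} = - \frac{\left(l^{2} + 227 l\right) + l}{3} = - \frac{l^{2} + 228 l}{3} = - 76 l - \frac{l^{2}}{3}$)
$o = \frac{30904}{197071}$ ($o = \frac{63047 - 143 \left(228 + 429\right)}{\left(-7464 - 116767\right) - 72840} = \frac{63047 - 143 \cdot 657}{\left(-7464 - 116767\right) - 72840} = \frac{63047 - 93951}{-124231 - 72840} = - \frac{30904}{-197071} = \left(-30904\right) \left(- \frac{1}{197071}\right) = \frac{30904}{197071} \approx 0.15682$)
$\left(257 \cdot 198 - 330\right) - o = \left(257 \cdot 198 - 330\right) - \frac{30904}{197071} = \left(50886 - 330\right) - \frac{30904}{197071} = 50556 - \frac{30904}{197071} = \frac{9963090572}{197071}$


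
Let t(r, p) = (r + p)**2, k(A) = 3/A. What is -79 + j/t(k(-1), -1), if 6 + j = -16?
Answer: -643/8 ≈ -80.375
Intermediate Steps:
j = -22 (j = -6 - 16 = -22)
t(r, p) = (p + r)**2
-79 + j/t(k(-1), -1) = -79 - 22/(-1 + 3/(-1))**2 = -79 - 22/(-1 + 3*(-1))**2 = -79 - 22/(-1 - 3)**2 = -79 - 22/(-4)**2 = -79 - 22/16 = -79 + (1/16)*(-22) = -79 - 11/8 = -643/8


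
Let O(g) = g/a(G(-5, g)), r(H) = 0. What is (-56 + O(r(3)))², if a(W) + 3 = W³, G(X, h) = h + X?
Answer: 3136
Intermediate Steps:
G(X, h) = X + h
a(W) = -3 + W³
O(g) = g/(-3 + (-5 + g)³)
(-56 + O(r(3)))² = (-56 + 0/(-3 + (-5 + 0)³))² = (-56 + 0/(-3 + (-5)³))² = (-56 + 0/(-3 - 125))² = (-56 + 0/(-128))² = (-56 + 0*(-1/128))² = (-56 + 0)² = (-56)² = 3136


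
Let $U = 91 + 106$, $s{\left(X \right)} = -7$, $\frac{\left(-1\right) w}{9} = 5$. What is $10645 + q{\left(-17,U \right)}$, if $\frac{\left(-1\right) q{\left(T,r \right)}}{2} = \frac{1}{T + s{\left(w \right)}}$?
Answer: $\frac{127741}{12} \approx 10645.0$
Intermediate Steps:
$w = -45$ ($w = \left(-9\right) 5 = -45$)
$U = 197$
$q{\left(T,r \right)} = - \frac{2}{-7 + T}$ ($q{\left(T,r \right)} = - \frac{2}{T - 7} = - \frac{2}{-7 + T}$)
$10645 + q{\left(-17,U \right)} = 10645 - \frac{2}{-7 - 17} = 10645 - \frac{2}{-24} = 10645 - - \frac{1}{12} = 10645 + \frac{1}{12} = \frac{127741}{12}$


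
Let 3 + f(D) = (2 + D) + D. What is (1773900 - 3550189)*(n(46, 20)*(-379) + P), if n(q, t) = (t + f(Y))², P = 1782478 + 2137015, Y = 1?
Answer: -6665265134306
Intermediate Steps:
f(D) = -1 + 2*D (f(D) = -3 + ((2 + D) + D) = -3 + (2 + 2*D) = -1 + 2*D)
P = 3919493
n(q, t) = (1 + t)² (n(q, t) = (t + (-1 + 2*1))² = (t + (-1 + 2))² = (t + 1)² = (1 + t)²)
(1773900 - 3550189)*(n(46, 20)*(-379) + P) = (1773900 - 3550189)*((1 + 20)²*(-379) + 3919493) = -1776289*(21²*(-379) + 3919493) = -1776289*(441*(-379) + 3919493) = -1776289*(-167139 + 3919493) = -1776289*3752354 = -6665265134306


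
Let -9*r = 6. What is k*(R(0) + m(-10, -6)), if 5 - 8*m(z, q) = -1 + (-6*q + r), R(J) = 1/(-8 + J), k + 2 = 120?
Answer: -5369/12 ≈ -447.42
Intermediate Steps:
r = -⅔ (r = -⅑*6 = -⅔ ≈ -0.66667)
k = 118 (k = -2 + 120 = 118)
m(z, q) = ⅚ + 3*q/4 (m(z, q) = 5/8 - (-1 + (-6*q - ⅔))/8 = 5/8 - (-1 + (-⅔ - 6*q))/8 = 5/8 - (-5/3 - 6*q)/8 = 5/8 + (5/24 + 3*q/4) = ⅚ + 3*q/4)
k*(R(0) + m(-10, -6)) = 118*(1/(-8 + 0) + (⅚ + (¾)*(-6))) = 118*(1/(-8) + (⅚ - 9/2)) = 118*(-⅛ - 11/3) = 118*(-91/24) = -5369/12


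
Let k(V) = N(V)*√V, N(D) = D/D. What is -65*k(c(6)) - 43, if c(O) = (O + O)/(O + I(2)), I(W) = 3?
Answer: -43 - 130*√3/3 ≈ -118.06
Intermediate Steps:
N(D) = 1
c(O) = 2*O/(3 + O) (c(O) = (O + O)/(O + 3) = (2*O)/(3 + O) = 2*O/(3 + O))
k(V) = √V (k(V) = 1*√V = √V)
-65*k(c(6)) - 43 = -65*2*√3/√(3 + 6) - 43 = -65*2*√3/3 - 43 = -130*√3/3 - 43 = -43 - 130*√3/3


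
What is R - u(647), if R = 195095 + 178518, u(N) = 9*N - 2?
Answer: 367792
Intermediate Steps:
u(N) = -2 + 9*N
R = 373613
R - u(647) = 373613 - (-2 + 9*647) = 373613 - (-2 + 5823) = 373613 - 1*5821 = 373613 - 5821 = 367792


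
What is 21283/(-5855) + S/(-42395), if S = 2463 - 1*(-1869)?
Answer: -185531329/49644545 ≈ -3.7372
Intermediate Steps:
S = 4332 (S = 2463 + 1869 = 4332)
21283/(-5855) + S/(-42395) = 21283/(-5855) + 4332/(-42395) = 21283*(-1/5855) + 4332*(-1/42395) = -21283/5855 - 4332/42395 = -185531329/49644545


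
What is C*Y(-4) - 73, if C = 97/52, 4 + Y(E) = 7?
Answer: -3505/52 ≈ -67.404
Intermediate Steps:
Y(E) = 3 (Y(E) = -4 + 7 = 3)
C = 97/52 (C = 97*(1/52) = 97/52 ≈ 1.8654)
C*Y(-4) - 73 = (97/52)*3 - 73 = 291/52 - 73 = -3505/52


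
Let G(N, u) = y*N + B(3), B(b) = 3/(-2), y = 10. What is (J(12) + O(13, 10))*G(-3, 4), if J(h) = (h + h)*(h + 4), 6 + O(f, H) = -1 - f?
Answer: -11466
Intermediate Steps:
O(f, H) = -7 - f (O(f, H) = -6 + (-1 - f) = -7 - f)
J(h) = 2*h*(4 + h) (J(h) = (2*h)*(4 + h) = 2*h*(4 + h))
B(b) = -3/2 (B(b) = 3*(-½) = -3/2)
G(N, u) = -3/2 + 10*N (G(N, u) = 10*N - 3/2 = -3/2 + 10*N)
(J(12) + O(13, 10))*G(-3, 4) = (2*12*(4 + 12) + (-7 - 1*13))*(-3/2 + 10*(-3)) = (2*12*16 + (-7 - 13))*(-3/2 - 30) = (384 - 20)*(-63/2) = 364*(-63/2) = -11466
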